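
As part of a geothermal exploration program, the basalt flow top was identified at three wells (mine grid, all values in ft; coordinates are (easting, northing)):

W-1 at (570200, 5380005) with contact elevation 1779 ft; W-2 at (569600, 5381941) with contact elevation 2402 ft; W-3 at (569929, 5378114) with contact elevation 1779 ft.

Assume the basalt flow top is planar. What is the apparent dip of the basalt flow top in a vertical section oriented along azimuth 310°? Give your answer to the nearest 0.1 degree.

31.4°

Let the plane be z = a·E + b·N + c.
W-2−W-1: −600a + 1936b = 623;  W-3−W-1: −271a − 1891b = 0.
Solving gives a = −0.71001, b = 0.10175.
Unit vector along 310° is (sin 310°, cos 310°) = (-0.7660, 0.6428).
Slope in that direction = a·(-0.7660) + b·(0.6428) = 0.60931.
Apparent dip = arctan|0.60931| = 31.4° (true dip is 35.7°, so apparent ≤ true as expected).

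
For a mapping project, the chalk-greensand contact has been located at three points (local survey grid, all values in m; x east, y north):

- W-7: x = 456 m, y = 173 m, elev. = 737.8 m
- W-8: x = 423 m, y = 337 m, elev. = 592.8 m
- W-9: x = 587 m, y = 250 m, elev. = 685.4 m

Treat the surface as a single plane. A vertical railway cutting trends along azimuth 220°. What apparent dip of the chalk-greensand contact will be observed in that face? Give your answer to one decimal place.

Two edge vectors: W-7→W-8 = (-33, 164, -145), W-7→W-9 = (131, 77, -52.4).
Normal n = (W-7→W-8) × (W-7→W-9) = (2571.4, -20724.2, -24025).
So ∂z/∂x = −n_x/n_z = 0.10703 and ∂z/∂y = −n_y/n_z = −0.86261.
Unit vector along 220° is (sin 220°, cos 220°) = (-0.6428, -0.7660).
Slope in that direction = a·(-0.6428) + b·(-0.7660) = 0.59200.
Apparent dip = arctan|0.59200| = 30.6° (true dip is 41.0°, so apparent ≤ true as expected).

30.6°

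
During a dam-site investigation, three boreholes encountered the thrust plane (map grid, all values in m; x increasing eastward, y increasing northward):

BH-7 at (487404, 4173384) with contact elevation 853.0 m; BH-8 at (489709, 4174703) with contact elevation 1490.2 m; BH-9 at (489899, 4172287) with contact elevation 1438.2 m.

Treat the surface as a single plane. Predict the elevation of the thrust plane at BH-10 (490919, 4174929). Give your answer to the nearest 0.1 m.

1805.4 m

Two edge vectors: BH-7→BH-8 = (2305, 1319, 637.2), BH-7→BH-9 = (2495, -1097, 585.2).
Normal n = (BH-7→BH-8) × (BH-7→BH-9) = (1470887.2, 240928, -5819490).
So ∂z/∂x = −n_x/n_z = 0.252751908 and ∂z/∂y = −n_y/n_z = 0.041400191.
Intercept c from BH-7: 853 − 123192.29 − 172778.90 = −295118.19.
At (490919, 4174929): z = 124080.7 + 172842.9 − 295118.19 = 1805.4 m.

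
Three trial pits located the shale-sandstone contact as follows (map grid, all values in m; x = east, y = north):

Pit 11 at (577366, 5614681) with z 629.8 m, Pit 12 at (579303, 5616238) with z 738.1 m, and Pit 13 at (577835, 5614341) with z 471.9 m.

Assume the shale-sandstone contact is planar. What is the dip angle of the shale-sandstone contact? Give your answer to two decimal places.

Two edge vectors: Pit 11→Pit 12 = (1937, 1557, 108.3), Pit 11→Pit 13 = (469, -340, -157.9).
Normal n = (Pit 11→Pit 12) × (Pit 11→Pit 13) = (-209028.3, 356645, -1388813).
So ∂z/∂x = −n_x/n_z = −0.15051 and ∂z/∂y = −n_y/n_z = 0.25680.
Gradient magnitude |∇z| = √(a² + b²) = √(0.02265 + 0.06595) = 0.29765.
True dip = arctan(0.29765) = 16.58°, dipping toward SSE (azimuth ≈ 150°).

16.58°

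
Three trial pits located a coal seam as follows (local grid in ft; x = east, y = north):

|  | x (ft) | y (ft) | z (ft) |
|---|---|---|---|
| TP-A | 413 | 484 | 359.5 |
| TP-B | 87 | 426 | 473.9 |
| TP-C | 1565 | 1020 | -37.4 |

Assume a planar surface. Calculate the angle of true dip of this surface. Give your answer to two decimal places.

19.57°

Let the plane be z = a·x + b·y + c.
TP-B−TP-A: −326a − 58b = 114.4;  TP-C−TP-A: 1152a + 536b = −396.9.
Solving gives a = −0.35488, b = 0.02223.
Gradient magnitude |∇z| = √(a² + b²) = √(0.12594 + 0.00049) = 0.35557.
True dip = arctan(0.35557) = 19.57°, dipping toward E (azimuth ≈ 094°).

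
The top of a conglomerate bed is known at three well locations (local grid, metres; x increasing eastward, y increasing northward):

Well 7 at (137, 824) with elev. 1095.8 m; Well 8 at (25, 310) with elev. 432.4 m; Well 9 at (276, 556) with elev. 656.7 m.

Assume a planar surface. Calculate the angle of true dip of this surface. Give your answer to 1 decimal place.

Two edge vectors: Well 7→Well 8 = (-112, -514, -663.4), Well 7→Well 9 = (139, -268, -439.1).
Normal n = (Well 7→Well 8) × (Well 7→Well 9) = (47906.2, -141391.8, 101462).
So ∂z/∂x = −n_x/n_z = −0.47216 and ∂z/∂y = −n_y/n_z = 1.39354.
Gradient magnitude |∇z| = √(a² + b²) = √(0.22293 + 1.94197) = 1.47136.
True dip = arctan(1.47136) = 55.8°, dipping toward SSE (azimuth ≈ 161°).

55.8°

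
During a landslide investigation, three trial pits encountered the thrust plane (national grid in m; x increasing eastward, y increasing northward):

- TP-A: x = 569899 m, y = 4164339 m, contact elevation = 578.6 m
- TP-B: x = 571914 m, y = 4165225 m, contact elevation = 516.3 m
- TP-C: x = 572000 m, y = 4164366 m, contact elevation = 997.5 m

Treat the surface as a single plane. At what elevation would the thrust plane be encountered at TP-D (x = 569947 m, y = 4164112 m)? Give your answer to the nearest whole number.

711 m

Let the plane be z = a·x + b·y + c.
TP-B−TP-A: 2015a + 886b = −62.3;  TP-C−TP-A: 2101a + 27b = 418.9.
Solving gives a = 0.20631477, b = −0.53953077.
Then c = 578.6 − a·569899 − b·4164339 = 2129789.04.
At (569947, 4164112): z = 117588.5 − 2246666.5 + 2129789.04 = 711.0 m.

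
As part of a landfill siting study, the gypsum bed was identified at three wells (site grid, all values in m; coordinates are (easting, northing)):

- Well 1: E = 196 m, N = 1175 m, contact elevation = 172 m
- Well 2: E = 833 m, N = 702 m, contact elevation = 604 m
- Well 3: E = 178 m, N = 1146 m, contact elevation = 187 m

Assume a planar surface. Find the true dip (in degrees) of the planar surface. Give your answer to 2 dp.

33.94°

Let the plane be z = a·E + b·N + c.
Well 2−Well 1: 637a − 473b = 432;  Well 3−Well 1: −18a − 29b = 15.
Solving gives a = 0.20132, b = −0.64220.
Gradient magnitude |∇z| = √(a² + b²) = √(0.04053 + 0.41242) = 0.67301.
True dip = arctan(0.67301) = 33.94°, dipping toward NNW (azimuth ≈ 343°).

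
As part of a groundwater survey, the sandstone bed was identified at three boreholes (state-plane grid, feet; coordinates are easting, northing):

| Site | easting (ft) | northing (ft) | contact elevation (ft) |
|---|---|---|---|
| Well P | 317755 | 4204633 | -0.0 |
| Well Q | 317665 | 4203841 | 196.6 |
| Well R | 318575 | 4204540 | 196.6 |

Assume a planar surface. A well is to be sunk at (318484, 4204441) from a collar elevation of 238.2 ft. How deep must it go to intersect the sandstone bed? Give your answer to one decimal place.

Two edge vectors: Well P→Well Q = (-90, -792, 196.6), Well P→Well R = (820, -93, 196.6).
Normal n = (Well P→Well Q) × (Well P→Well R) = (-137423.4, 178906, 657810).
So ∂z/∂easting = −n_x/n_z = 0.208910476 and ∂z/∂northing = −n_y/n_z = −0.271972150.
Intercept c from Well P: 0 − 66382.35 + 1143543.08 = 1077160.73.
At (318484, 4204441): z_contact = 66534.64 − 1143490.86 + 1077160.73 = 204.51 ft.
Depth below ground = 238.2 − 204.51 = 33.7 ft.

33.7 ft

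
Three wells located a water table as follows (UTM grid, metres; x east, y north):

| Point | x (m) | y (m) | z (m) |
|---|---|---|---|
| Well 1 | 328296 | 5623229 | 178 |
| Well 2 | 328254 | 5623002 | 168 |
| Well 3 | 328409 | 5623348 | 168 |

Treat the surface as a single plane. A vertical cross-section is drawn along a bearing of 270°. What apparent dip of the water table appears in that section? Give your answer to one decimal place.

Two edge vectors: Well 1→Well 2 = (-42, -227, -10), Well 1→Well 3 = (113, 119, -10).
Normal n = (Well 1→Well 2) × (Well 1→Well 3) = (3460, -1550, 20653).
So ∂z/∂x = −n_x/n_z = −0.16753 and ∂z/∂y = −n_y/n_z = 0.07505.
Unit vector along 270° is (sin 270°, cos 270°) = (-1.0000, -0.0000).
Slope in that direction = a·(-1.0000) + b·(-0.0000) = 0.16753.
Apparent dip = arctan|0.16753| = 9.5° (true dip is 10.4°, so apparent ≤ true as expected).

9.5°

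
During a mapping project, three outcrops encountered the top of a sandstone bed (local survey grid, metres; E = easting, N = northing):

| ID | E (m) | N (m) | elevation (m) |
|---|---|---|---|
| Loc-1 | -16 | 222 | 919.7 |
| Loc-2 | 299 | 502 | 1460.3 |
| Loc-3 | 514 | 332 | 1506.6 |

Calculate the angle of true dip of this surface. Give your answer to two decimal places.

Let the plane be z = a·E + b·N + c.
Loc-2−Loc-1: 315a + 280b = 540.6;  Loc-3−Loc-1: 530a + 110b = 586.9.
Solving gives a = 0.92190, b = 0.89358.
Gradient magnitude |∇z| = √(a² + b²) = √(0.84990 + 0.79848) = 1.28389.
True dip = arctan(1.28389) = 52.09°, dipping toward SW (azimuth ≈ 226°).

52.09°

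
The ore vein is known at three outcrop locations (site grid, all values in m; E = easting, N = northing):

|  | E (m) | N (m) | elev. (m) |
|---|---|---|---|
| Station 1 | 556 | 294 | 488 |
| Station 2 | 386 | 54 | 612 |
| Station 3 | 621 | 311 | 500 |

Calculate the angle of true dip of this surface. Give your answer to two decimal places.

Two edge vectors: Station 1→Station 2 = (-170, -240, 124), Station 1→Station 3 = (65, 17, 12).
Normal n = (Station 1→Station 2) × (Station 1→Station 3) = (-4988, 10100, 12710).
So ∂z/∂E = −n_x/n_z = 0.39245 and ∂z/∂N = −n_y/n_z = −0.79465.
Gradient magnitude |∇z| = √(a² + b²) = √(0.15401 + 0.63147) = 0.88627.
True dip = arctan(0.88627) = 41.55°, dipping toward NNW (azimuth ≈ 334°).

41.55°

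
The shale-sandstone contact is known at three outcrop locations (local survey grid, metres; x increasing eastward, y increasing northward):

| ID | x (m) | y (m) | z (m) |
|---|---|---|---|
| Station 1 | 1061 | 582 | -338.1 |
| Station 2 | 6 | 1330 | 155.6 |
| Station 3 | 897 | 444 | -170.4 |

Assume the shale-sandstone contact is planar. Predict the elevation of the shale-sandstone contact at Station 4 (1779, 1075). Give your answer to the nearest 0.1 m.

Two edge vectors: Station 1→Station 2 = (-1055, 748, 493.7), Station 1→Station 3 = (-164, -138, 167.7).
Normal n = (Station 1→Station 2) × (Station 1→Station 3) = (193570.2, 95956.7, 268262).
So ∂z/∂x = −n_x/n_z = −0.721571 and ∂z/∂y = −n_y/n_z = −0.357698.
Intercept c from Station 1: -338.1 + 765.59 + 208.18 = 635.67.
At (1779, 1075): z = −1283.7 − 384.5 + 635.67 = -1032.5 m.

-1032.5 m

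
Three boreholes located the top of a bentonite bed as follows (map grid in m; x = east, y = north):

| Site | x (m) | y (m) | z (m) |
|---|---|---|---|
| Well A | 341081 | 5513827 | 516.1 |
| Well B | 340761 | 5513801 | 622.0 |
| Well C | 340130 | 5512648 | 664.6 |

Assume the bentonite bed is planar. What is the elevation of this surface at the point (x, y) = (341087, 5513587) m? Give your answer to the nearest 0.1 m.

Let the plane be z = a·x + b·y + c.
Well B−Well A: −320a − 26b = 105.9;  Well C−Well A: −951a − 1179b = 148.5.
Solving gives a = −0.343195936, b = 0.150873058.
Then c = 516.1 − a·341081 − b·5513827 = −714314.23.
At (341087, 5513587): z = −117059.7 + 831851.7 − 714314.23 = 477.8 m.

477.8 m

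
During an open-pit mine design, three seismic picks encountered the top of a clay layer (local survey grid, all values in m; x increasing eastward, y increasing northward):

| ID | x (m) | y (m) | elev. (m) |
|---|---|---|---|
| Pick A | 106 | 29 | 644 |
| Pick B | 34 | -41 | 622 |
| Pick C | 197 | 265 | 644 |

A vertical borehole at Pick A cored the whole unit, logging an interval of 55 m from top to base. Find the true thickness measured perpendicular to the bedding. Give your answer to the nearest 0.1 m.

48.7 m

Two edge vectors: Pick A→Pick B = (-72, -70, -22), Pick A→Pick C = (91, 236, 0).
Normal n = (Pick A→Pick B) × (Pick A→Pick C) = (5192, -2002, -10622).
So ∂z/∂x = −n_x/n_z = 0.48880 and ∂z/∂y = −n_y/n_z = −0.18848.
|∇z| = √(a²+b²) = 0.52388, so dip δ = arctan(0.52388) = 27.65°.
True thickness = vertical thickness × cos δ = 55 × cos 27.65° = 48.7 m.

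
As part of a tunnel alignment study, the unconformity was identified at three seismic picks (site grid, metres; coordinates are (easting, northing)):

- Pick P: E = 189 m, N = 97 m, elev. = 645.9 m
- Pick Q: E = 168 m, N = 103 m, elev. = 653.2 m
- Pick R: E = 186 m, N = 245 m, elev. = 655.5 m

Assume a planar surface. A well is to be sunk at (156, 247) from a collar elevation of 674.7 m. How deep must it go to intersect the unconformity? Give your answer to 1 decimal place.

9.2 m

Let the plane be z = a·E + b·N + c.
Pick Q−Pick P: −21a + 6b = 7.3;  Pick R−Pick P: −3a + 148b = 9.6.
Solving gives a = −0.33100, b = 0.05816.
Then c = 645.9 − a·189 − b·97 = 702.82.
At (156, 247): z_contact = −51.64 + 14.36 + 702.82 = 665.55 m.
Depth below ground = 674.7 − 665.55 = 9.2 m.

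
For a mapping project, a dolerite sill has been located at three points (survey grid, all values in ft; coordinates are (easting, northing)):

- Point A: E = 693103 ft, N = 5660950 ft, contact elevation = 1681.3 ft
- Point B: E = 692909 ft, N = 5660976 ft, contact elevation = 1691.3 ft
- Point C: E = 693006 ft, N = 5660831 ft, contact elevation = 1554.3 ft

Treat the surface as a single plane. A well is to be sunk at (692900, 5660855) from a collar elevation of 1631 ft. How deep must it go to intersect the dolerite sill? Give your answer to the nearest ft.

Let the plane be z = a·E + b·N + c.
Point B−Point A: −194a + 26b = 10;  Point C−Point A: −97a − 119b = −127.
Solving gives a = 0.08247423, b = 1.00000000.
Then c = 1681.3 − a·693103 − b·5660950 = −5716431.83.
At (692900, 5660855): z_contact = 57146.4 + 5660855.0 − 5716431.83 = 1569.6 ft.
Depth below ground = 1631 − 1569.6 = 61 ft.

61 ft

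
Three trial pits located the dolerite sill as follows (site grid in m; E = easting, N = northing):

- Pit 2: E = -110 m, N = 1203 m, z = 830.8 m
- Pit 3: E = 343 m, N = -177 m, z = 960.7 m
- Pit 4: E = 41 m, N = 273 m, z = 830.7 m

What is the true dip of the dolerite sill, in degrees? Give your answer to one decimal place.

29.9°

Two edge vectors: Pit 2→Pit 3 = (453, -1380, 129.9), Pit 2→Pit 4 = (151, -930, -0.1).
Normal n = (Pit 2→Pit 3) × (Pit 2→Pit 4) = (120945, 19660.2, -212910).
So ∂z/∂E = −n_x/n_z = 0.56806 and ∂z/∂N = −n_y/n_z = 0.09234.
Gradient magnitude |∇z| = √(a² + b²) = √(0.32269 + 0.00853) = 0.57551.
True dip = arctan(0.57551) = 29.9°, dipping toward W (azimuth ≈ 261°).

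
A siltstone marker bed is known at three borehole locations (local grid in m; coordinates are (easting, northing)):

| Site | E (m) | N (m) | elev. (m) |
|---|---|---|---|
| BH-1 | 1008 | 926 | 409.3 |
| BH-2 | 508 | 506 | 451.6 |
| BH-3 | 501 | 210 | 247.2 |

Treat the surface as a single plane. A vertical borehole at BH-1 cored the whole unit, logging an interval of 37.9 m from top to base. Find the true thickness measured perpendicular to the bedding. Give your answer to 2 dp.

Two edge vectors: BH-1→BH-2 = (-500, -420, 42.3), BH-1→BH-3 = (-507, -716, -162.1).
Normal n = (BH-1→BH-2) × (BH-1→BH-3) = (98368.8, -102496.1, 145060).
So ∂z/∂E = −n_x/n_z = −0.67812 and ∂z/∂N = −n_y/n_z = 0.70658.
|∇z| = √(a²+b²) = 0.97934, so dip δ = arctan(0.97934) = 44.40°.
True thickness = vertical thickness × cos δ = 37.9 × cos 44.40° = 27.08 m.

27.08 m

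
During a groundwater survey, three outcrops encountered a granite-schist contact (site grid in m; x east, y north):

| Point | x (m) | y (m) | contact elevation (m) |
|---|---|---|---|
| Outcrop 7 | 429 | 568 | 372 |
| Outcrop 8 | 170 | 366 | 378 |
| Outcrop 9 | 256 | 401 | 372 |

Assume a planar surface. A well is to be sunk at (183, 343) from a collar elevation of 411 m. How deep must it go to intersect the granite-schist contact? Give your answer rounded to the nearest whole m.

37 m

Two edge vectors: Outcrop 7→Outcrop 8 = (-259, -202, 6), Outcrop 7→Outcrop 9 = (-173, -167, 0).
Normal n = (Outcrop 7→Outcrop 8) × (Outcrop 7→Outcrop 9) = (1002, -1038, 8307).
So ∂z/∂x = −n_x/n_z = −0.12062 and ∂z/∂y = −n_y/n_z = 0.12495.
Intercept c from Outcrop 7: 372 + 51.75 − 70.97 = 352.77.
At (183, 343): z_contact = −22.1 + 42.9 + 352.77 = 373.6 m.
Depth below ground = 411 − 373.6 = 37 m.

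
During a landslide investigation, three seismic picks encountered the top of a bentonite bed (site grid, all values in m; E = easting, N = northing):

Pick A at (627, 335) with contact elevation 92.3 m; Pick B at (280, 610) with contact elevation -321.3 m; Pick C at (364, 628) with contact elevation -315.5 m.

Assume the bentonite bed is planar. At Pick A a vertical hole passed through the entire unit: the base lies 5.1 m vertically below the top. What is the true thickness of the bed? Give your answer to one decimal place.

3.3 m

Let the plane be z = a·E + b·N + c.
Pick B−Pick A: −347a + 275b = −413.6;  Pick C−Pick A: −263a + 293b = −407.8.
Solving gives a = 0.30804, b = −1.11531.
|∇z| = √(a²+b²) = 1.15707, so dip δ = arctan(1.15707) = 49.16°.
True thickness = vertical thickness × cos δ = 5.1 × cos 49.16° = 3.3 m.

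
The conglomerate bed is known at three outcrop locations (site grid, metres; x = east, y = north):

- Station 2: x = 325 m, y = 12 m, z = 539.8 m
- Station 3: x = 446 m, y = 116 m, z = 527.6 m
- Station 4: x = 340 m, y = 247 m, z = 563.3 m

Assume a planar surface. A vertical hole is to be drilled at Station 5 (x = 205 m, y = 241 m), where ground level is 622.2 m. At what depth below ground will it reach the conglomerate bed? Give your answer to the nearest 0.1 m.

32.9 m

Two edge vectors: Station 2→Station 3 = (121, 104, -12.2), Station 2→Station 4 = (15, 235, 23.5).
Normal n = (Station 2→Station 3) × (Station 2→Station 4) = (5311, -3026.5, 26875).
So ∂z/∂x = −n_x/n_z = −0.19762 and ∂z/∂y = −n_y/n_z = 0.11261.
Intercept c from Station 2: 539.8 + 64.23 − 1.35 = 602.67.
At (205, 241): z_contact = −40.51 + 27.14 + 602.67 = 589.30 m.
Depth below ground = 622.2 − 589.30 = 32.9 m.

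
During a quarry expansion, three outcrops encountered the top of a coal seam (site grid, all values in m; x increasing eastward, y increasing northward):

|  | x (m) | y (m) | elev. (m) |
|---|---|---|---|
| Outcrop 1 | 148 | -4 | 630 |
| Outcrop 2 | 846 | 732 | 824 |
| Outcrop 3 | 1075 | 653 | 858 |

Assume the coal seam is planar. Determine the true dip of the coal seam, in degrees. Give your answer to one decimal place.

Let the plane be z = a·x + b·y + c.
Outcrop 2−Outcrop 1: 698a + 736b = 194;  Outcrop 3−Outcrop 1: 927a + 657b = 228.
Solving gives a = 0.18039, b = 0.09251.
Gradient magnitude |∇z| = √(a² + b²) = √(0.03254 + 0.00856) = 0.20273.
True dip = arctan(0.20273) = 11.5°, dipping toward WSW (azimuth ≈ 243°).

11.5°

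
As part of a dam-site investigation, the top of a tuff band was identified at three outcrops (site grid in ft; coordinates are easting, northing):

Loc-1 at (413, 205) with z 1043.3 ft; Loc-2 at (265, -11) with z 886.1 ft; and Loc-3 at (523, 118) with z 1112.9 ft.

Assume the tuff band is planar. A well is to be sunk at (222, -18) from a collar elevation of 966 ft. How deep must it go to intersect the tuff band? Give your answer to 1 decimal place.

Two edge vectors: Loc-1→Loc-2 = (-148, -216, -157.2), Loc-1→Loc-3 = (110, -87, 69.6).
Normal n = (Loc-1→Loc-2) × (Loc-1→Loc-3) = (-28710, -6991.2, 36636).
So ∂z/∂easting = −n_x/n_z = 0.78366 and ∂z/∂northing = −n_y/n_z = 0.19083.
Intercept c from Loc-1: 1043.3 − 323.65 − 39.12 = 680.53.
At (222, -18): z_contact = 173.97 − 3.43 + 680.53 = 851.07 ft.
Depth below ground = 966 − 851.07 = 114.9 ft.

114.9 ft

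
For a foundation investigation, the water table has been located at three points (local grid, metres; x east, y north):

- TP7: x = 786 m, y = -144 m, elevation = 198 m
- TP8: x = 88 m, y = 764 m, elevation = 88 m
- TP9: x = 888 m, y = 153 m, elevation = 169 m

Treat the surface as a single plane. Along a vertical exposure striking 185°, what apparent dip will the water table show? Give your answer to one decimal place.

5.9°

Let the plane be z = a·x + b·y + c.
TP8−TP7: −698a + 908b = −110;  TP9−TP7: 102a + 297b = −29.
Solving gives a = 0.02113, b = −0.10490.
Unit vector along 185° is (sin 185°, cos 185°) = (-0.0872, -0.9962).
Slope in that direction = a·(-0.0872) + b·(-0.9962) = 0.10266.
Apparent dip = arctan|0.10266| = 5.9° (true dip is 6.1°, so apparent ≤ true as expected).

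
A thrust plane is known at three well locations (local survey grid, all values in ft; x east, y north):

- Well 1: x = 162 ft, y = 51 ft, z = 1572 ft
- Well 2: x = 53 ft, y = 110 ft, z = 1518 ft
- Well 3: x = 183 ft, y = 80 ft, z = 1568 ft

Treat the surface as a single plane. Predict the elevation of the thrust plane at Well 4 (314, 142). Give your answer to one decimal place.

Let the plane be z = a·x + b·y + c.
Well 2−Well 1: −109a + 59b = −54;  Well 3−Well 1: 21a + 29b = −4.
Solving gives a = 0.30227, b = −0.35682.
Then c = 1572 − a·162 − b·51 = 1541.23.
At (314, 142): z = 94.9 − 50.7 + 1541.23 = 1585.5 ft.

1585.5 ft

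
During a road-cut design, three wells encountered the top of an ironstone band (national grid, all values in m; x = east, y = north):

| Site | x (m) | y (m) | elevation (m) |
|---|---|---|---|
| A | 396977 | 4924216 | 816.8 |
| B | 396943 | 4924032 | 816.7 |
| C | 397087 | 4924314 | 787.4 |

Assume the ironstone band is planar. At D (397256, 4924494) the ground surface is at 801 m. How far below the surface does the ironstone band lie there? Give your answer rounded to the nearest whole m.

57 m

Two edge vectors: A→B = (-34, -184, -0.1), A→C = (110, 98, -29.4).
Normal n = (A→B) × (A→C) = (5419.4, -1010.6, 16908).
So ∂z/∂x = −n_x/n_z = −0.32052283 and ∂z/∂y = −n_y/n_z = 0.05977052.
Intercept c from A: 816.8 + 127240.19 − 294322.96 = −166265.97.
At (397256, 4924494): z_contact = −127329.6 + 294339.6 − 166265.97 = 744.0 m.
Depth below ground = 801 − 744.0 = 57 m.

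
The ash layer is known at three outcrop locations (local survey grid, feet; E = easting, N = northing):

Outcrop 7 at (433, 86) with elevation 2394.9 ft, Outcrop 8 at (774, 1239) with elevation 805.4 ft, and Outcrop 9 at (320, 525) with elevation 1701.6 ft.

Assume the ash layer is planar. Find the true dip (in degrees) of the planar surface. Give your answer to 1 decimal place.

Let the plane be z = a·E + b·N + c.
Outcrop 8−Outcrop 7: 341a + 1153b = −1589.5;  Outcrop 9−Outcrop 7: −113a + 439b = −693.3.
Solving gives a = 0.36282, b = −1.48588.
Gradient magnitude |∇z| = √(a² + b²) = √(0.13164 + 2.20784) = 1.52954.
True dip = arctan(1.52954) = 56.8°, dipping toward NNW (azimuth ≈ 346°).

56.8°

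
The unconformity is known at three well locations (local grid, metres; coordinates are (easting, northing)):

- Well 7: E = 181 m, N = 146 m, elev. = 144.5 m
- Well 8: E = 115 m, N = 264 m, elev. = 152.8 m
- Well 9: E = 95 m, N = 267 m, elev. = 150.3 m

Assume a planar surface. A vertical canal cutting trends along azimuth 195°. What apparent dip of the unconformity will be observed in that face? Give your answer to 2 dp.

Let the plane be z = a·E + b·N + c.
Well 8−Well 7: −66a + 118b = 8.3;  Well 9−Well 7: −86a + 121b = 5.8.
Solving gives a = 0.14796, b = 0.15310.
Unit vector along 195° is (sin 195°, cos 195°) = (-0.2588, -0.9659).
Slope in that direction = a·(-0.2588) + b·(-0.9659) = −0.18618.
Apparent dip = arctan|0.18618| = 10.55° (true dip is 12.0°, so apparent ≤ true as expected).

10.55°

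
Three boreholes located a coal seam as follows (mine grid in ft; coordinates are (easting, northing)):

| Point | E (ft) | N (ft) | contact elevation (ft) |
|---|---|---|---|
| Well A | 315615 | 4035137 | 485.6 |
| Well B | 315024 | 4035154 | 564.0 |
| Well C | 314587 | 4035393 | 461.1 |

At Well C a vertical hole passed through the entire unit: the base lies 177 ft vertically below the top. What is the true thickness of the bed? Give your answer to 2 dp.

143.18 ft

Two edge vectors: Well A→Well B = (-591, 17, 78.4), Well A→Well C = (-1028, 256, -24.5).
Normal n = (Well A→Well B) × (Well A→Well C) = (-20486.9, -95074.7, -133820).
So ∂z/∂E = −n_x/n_z = −0.15309 and ∂z/∂N = −n_y/n_z = −0.71047.
|∇z| = √(a²+b²) = 0.72677, so dip δ = arctan(0.72677) = 36.01°.
True thickness = vertical thickness × cos δ = 177 × cos 36.01° = 143.18 ft.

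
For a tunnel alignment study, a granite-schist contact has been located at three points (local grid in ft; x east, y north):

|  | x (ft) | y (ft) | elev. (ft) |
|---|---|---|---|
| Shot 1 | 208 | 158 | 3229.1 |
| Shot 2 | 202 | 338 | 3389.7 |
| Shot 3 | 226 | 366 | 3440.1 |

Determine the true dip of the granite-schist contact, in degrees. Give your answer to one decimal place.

Let the plane be z = a·x + b·y + c.
Shot 2−Shot 1: −6a + 180b = 160.6;  Shot 3−Shot 1: 18a + 208b = 211.
Solving gives a = 1.01943, b = 0.92620.
Gradient magnitude |∇z| = √(a² + b²) = √(1.03924 + 0.85785) = 1.37735.
True dip = arctan(1.37735) = 54.0°, dipping toward SW (azimuth ≈ 228°).

54.0°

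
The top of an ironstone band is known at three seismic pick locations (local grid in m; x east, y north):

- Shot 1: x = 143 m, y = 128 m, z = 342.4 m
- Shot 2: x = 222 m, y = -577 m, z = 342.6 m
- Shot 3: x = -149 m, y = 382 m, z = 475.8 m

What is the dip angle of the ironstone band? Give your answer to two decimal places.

Let the plane be z = a·x + b·y + c.
Shot 2−Shot 1: 79a − 705b = 0.2;  Shot 3−Shot 1: −292a + 254b = 133.4.
Solving gives a = −0.50646, b = −0.05704.
Gradient magnitude |∇z| = √(a² + b²) = √(0.25650 + 0.00325) = 0.50966.
True dip = arctan(0.50966) = 27.01°, dipping toward E (azimuth ≈ 084°).

27.01°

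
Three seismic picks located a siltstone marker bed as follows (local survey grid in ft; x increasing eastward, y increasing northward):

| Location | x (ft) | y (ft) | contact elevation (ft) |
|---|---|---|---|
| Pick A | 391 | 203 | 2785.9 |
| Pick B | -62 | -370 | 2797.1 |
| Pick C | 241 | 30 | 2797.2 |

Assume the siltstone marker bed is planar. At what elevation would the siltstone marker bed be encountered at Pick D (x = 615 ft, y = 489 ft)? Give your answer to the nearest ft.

Two edge vectors: Pick A→Pick B = (-453, -573, 11.2), Pick A→Pick C = (-150, -173, 11.3).
Normal n = (Pick A→Pick B) × (Pick A→Pick C) = (-4537.3, 3438.9, -7581).
So ∂z/∂x = −n_x/n_z = −0.59851 and ∂z/∂y = −n_y/n_z = 0.45362.
Intercept c from Pick A: 2785.9 + 234.02 − 92.09 = 2927.83.
At (615, 489): z = −368.1 + 221.8 + 2927.83 = 2781.6 ft.

2782 ft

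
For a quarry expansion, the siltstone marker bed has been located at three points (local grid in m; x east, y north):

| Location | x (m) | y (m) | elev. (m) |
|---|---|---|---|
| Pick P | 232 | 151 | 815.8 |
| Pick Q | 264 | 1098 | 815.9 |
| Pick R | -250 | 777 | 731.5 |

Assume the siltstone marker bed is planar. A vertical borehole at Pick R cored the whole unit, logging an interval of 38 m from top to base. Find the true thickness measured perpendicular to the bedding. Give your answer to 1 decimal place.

Two edge vectors: Pick P→Pick Q = (32, 947, 0.1), Pick P→Pick R = (-482, 626, -84.3).
Normal n = (Pick P→Pick Q) × (Pick P→Pick R) = (-79894.7, 2649.4, 476486).
So ∂z/∂x = −n_x/n_z = 0.16767 and ∂z/∂y = −n_y/n_z = −0.00556.
|∇z| = √(a²+b²) = 0.16777, so dip δ = arctan(0.16777) = 9.52°.
True thickness = vertical thickness × cos δ = 38 × cos 9.52° = 37.5 m.

37.5 m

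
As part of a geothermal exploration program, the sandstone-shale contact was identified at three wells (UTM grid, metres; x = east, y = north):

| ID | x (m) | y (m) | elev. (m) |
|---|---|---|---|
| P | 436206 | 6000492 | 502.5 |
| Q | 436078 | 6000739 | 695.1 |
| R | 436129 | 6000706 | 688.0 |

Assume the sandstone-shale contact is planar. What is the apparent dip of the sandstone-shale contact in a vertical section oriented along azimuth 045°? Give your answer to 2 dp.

Two edge vectors: P→Q = (-128, 247, 192.6), P→R = (-77, 214, 185.5).
Normal n = (P→Q) × (P→R) = (4602.1, 8913.8, -8373).
So ∂z/∂x = −n_x/n_z = 0.54964 and ∂z/∂y = −n_y/n_z = 1.06459.
Unit vector along 045° is (sin 45°, cos 45°) = (0.7071, 0.7071).
Slope in that direction = a·(0.7071) + b·(0.7071) = 1.14143.
Apparent dip = arctan|1.14143| = 48.78° (true dip is 50.1°, so apparent ≤ true as expected).

48.78°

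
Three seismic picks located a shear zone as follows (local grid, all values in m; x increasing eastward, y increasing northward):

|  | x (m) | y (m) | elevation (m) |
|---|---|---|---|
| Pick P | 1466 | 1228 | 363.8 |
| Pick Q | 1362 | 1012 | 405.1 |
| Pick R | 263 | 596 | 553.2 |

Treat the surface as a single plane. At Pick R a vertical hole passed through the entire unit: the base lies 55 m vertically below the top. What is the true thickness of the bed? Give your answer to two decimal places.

Let the plane be z = a·x + b·y + c.
Pick Q−Pick P: −104a − 216b = 41.3;  Pick R−Pick P: −1203a − 632b = 189.4.
Solving gives a = −0.07629, b = −0.15447.
|∇z| = √(a²+b²) = 0.17228, so dip δ = arctan(0.17228) = 9.78°.
True thickness = vertical thickness × cos δ = 55 × cos 9.78° = 54.20 m.

54.20 m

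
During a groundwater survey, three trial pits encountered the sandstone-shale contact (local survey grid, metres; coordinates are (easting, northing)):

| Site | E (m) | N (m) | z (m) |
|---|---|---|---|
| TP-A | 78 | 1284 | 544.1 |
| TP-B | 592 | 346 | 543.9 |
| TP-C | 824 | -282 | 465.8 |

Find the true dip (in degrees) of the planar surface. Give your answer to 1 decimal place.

38.4°

Two edge vectors: TP-A→TP-B = (514, -938, -0.2), TP-A→TP-C = (746, -1566, -78.3).
Normal n = (TP-A→TP-B) × (TP-A→TP-C) = (73132.2, 40097, -105176).
So ∂z/∂E = −n_x/n_z = 0.69533 and ∂z/∂N = −n_y/n_z = 0.38124.
Gradient magnitude |∇z| = √(a² + b²) = √(0.48349 + 0.14534) = 0.79299.
True dip = arctan(0.79299) = 38.4°, dipping toward WSW (azimuth ≈ 241°).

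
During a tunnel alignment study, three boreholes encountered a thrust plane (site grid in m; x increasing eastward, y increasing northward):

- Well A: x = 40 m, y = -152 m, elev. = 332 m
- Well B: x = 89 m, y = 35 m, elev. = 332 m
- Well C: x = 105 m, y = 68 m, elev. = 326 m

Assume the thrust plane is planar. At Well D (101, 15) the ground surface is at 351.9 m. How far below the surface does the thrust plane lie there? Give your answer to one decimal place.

34.0 m

Let the plane be z = a·x + b·y + c.
Well B−Well A: 49a + 187b = 0;  Well C−Well A: 65a + 220b = −6.
Solving gives a = −0.81600, b = 0.21382.
Then c = 332 − a·40 − b·-152 = 397.14.
At (101, 15): z_contact = −82.42 + 3.21 + 397.14 = 317.93 m.
Depth below ground = 351.9 − 317.93 = 34.0 m.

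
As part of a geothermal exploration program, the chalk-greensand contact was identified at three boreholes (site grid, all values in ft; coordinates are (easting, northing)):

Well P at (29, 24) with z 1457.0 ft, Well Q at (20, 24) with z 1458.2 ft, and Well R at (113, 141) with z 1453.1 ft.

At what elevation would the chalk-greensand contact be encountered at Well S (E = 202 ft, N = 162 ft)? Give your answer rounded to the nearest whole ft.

1443 ft

Two edge vectors: Well P→Well Q = (-9, 0, 1.2), Well P→Well R = (84, 117, -3.9).
Normal n = (Well P→Well Q) × (Well P→Well R) = (-140.4, 65.7, -1053).
So ∂z/∂E = −n_x/n_z = −0.13333 and ∂z/∂N = −n_y/n_z = 0.06239.
Intercept c from Well P: 1457 + 3.87 − 1.50 = 1459.37.
At (202, 162): z = −26.9 + 10.1 + 1459.37 = 1442.5 ft.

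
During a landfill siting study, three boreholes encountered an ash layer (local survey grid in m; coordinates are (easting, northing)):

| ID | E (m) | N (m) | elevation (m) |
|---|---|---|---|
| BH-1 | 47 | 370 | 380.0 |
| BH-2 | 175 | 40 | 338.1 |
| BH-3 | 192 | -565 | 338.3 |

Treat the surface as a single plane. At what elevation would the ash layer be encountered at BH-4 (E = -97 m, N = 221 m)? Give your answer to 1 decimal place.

Two edge vectors: BH-1→BH-2 = (128, -330, -41.9), BH-1→BH-3 = (145, -935, -41.7).
Normal n = (BH-1→BH-2) × (BH-1→BH-3) = (-25415.5, -737.9, -71830).
So ∂z/∂E = −n_x/n_z = −0.35383 and ∂z/∂N = −n_y/n_z = −0.01027.
Intercept c from BH-1: 380 + 16.63 + 3.80 = 400.43.
At (-97, 221): z = 34.3 − 2.3 + 400.43 = 432.5 m.

432.5 m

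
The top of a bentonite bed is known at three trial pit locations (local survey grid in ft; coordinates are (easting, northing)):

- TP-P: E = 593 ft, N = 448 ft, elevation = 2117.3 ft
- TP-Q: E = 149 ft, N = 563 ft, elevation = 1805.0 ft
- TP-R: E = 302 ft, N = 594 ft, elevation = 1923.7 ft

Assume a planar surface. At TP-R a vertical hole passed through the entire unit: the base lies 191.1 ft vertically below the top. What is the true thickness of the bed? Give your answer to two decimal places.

152.12 ft

Two edge vectors: TP-P→TP-Q = (-444, 115, -312.3), TP-P→TP-R = (-291, 146, -193.6).
Normal n = (TP-P→TP-Q) × (TP-P→TP-R) = (23331.8, 4920.9, -31359).
So ∂z/∂E = −n_x/n_z = 0.74402 and ∂z/∂N = −n_y/n_z = 0.15692.
|∇z| = √(a²+b²) = 0.76039, so dip δ = arctan(0.76039) = 37.25°.
True thickness = vertical thickness × cos δ = 191.1 × cos 37.25° = 152.12 ft.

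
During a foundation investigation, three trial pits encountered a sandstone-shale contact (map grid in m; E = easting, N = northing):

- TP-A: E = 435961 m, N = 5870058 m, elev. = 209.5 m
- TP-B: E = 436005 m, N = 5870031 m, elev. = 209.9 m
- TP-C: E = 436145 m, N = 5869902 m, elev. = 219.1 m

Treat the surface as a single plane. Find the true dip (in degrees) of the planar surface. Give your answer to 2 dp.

11.93°

Let the plane be z = a·E + b·N + c.
TP-B−TP-A: 44a − 27b = 0.4;  TP-C−TP-A: 184a − 156b = 9.6.
Solving gives a = −0.10380, b = −0.18397.
Gradient magnitude |∇z| = √(a² + b²) = √(0.01077 + 0.03384) = 0.21123.
True dip = arctan(0.21123) = 11.93°, dipping toward NNE (azimuth ≈ 029°).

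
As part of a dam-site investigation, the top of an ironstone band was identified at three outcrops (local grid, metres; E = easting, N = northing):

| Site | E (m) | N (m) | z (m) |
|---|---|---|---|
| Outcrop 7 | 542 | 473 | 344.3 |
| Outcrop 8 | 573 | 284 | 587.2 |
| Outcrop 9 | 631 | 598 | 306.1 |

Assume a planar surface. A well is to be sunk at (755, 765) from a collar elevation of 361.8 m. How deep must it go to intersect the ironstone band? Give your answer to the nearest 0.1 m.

Let the plane be z = a·E + b·N + c.
Outcrop 8−Outcrop 7: 31a − 189b = 242.9;  Outcrop 9−Outcrop 7: 89a + 125b = −38.2.
Solving gives a = 1.11822, b = −1.10177.
Then c = 344.3 − a·542 − b·473 = 259.36.
At (755, 765): z_contact = 844.26 − 842.86 + 259.36 = 260.76 m.
Depth below ground = 361.8 − 260.76 = 101.0 m.

101.0 m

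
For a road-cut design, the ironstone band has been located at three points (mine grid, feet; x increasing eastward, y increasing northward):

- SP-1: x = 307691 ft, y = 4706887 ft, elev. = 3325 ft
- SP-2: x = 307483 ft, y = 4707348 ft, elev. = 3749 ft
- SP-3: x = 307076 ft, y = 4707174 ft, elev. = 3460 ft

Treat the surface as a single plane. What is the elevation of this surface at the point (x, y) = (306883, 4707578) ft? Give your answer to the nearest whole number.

3829 ft

Two edge vectors: SP-1→SP-2 = (-208, 461, 424), SP-1→SP-3 = (-615, 287, 135).
Normal n = (SP-1→SP-2) × (SP-1→SP-3) = (-59453, -232680, 223819).
So ∂z/∂x = −n_x/n_z = 0.26562982 and ∂z/∂y = −n_y/n_z = 1.03959003.
Intercept c from SP-1: 3325 − 81731.90 − 4893232.78 = −4971639.68.
At (306883, 4707578): z = 81517.3 + 4893951.1 − 4971639.68 = 3828.7 ft.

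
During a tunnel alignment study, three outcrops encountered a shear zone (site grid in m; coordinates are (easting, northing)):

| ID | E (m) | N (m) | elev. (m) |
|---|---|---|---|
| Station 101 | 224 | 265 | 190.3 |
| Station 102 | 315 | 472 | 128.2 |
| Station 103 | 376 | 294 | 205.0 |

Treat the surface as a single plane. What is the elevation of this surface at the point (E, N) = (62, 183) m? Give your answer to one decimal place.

Two edge vectors: Station 101→Station 102 = (91, 207, -62.1), Station 101→Station 103 = (152, 29, 14.7).
Normal n = (Station 101→Station 102) × (Station 101→Station 103) = (4843.8, -10776.9, -28825).
So ∂z/∂E = −n_x/n_z = 0.16804 and ∂z/∂N = −n_y/n_z = −0.37387.
Intercept c from Station 101: 190.3 − 37.64 + 99.08 = 251.74.
At (62, 183): z = 10.4 − 68.4 + 251.74 = 193.7 m.

193.7 m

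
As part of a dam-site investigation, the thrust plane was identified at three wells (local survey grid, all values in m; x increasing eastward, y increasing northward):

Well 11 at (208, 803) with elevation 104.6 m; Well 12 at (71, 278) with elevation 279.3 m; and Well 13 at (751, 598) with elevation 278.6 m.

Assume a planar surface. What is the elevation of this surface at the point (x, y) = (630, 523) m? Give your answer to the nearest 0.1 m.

Two edge vectors: Well 11→Well 12 = (-137, -525, 174.7), Well 11→Well 13 = (543, -205, 174).
Normal n = (Well 11→Well 12) × (Well 11→Well 13) = (-55536.5, 118700.1, 313160).
So ∂z/∂x = −n_x/n_z = 0.17734 and ∂z/∂y = −n_y/n_z = −0.37904.
Intercept c from Well 11: 104.6 − 36.89 + 304.37 = 372.08.
At (630, 523): z = 111.7 − 198.2 + 372.08 = 285.6 m.

285.6 m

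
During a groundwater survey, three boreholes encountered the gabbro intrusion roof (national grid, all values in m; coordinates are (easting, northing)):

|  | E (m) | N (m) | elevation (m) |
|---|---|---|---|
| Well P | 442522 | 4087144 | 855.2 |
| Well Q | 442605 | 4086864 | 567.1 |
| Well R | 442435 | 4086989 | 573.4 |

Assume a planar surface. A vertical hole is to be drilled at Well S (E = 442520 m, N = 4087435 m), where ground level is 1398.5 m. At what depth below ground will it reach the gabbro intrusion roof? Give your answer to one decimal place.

166.4 m

Let the plane be z = a·E + b·N + c.
Well Q−Well P: 83a − 280b = −288.1;  Well R−Well P: −87a − 155b = −281.8.
Solving gives a = 0.920040296, b = 1.301654802.
Then c = 855.2 − a·442522 − b·4087144 = −5726333.49.
At (442520, 4087435): z_contact = 407136.23 + 5320429.40 − 5726333.49 = 1232.14 m.
Depth below ground = 1398.5 − 1232.14 = 166.4 m.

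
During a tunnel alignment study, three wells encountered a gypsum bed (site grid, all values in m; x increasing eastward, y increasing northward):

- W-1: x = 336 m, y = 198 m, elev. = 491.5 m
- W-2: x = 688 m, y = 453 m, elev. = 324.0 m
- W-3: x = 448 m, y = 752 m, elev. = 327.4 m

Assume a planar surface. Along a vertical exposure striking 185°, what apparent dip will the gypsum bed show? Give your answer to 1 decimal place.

14.6°

Let the plane be z = a·x + b·y + c.
W-2−W-1: 352a + 255b = −167.5;  W-3−W-1: 112a + 554b = −164.1.
Solving gives a = −0.30610, b = −0.23433.
Unit vector along 185° is (sin 185°, cos 185°) = (-0.0872, -0.9962).
Slope in that direction = a·(-0.0872) + b·(-0.9962) = 0.26011.
Apparent dip = arctan|0.26011| = 14.6° (true dip is 21.1°, so apparent ≤ true as expected).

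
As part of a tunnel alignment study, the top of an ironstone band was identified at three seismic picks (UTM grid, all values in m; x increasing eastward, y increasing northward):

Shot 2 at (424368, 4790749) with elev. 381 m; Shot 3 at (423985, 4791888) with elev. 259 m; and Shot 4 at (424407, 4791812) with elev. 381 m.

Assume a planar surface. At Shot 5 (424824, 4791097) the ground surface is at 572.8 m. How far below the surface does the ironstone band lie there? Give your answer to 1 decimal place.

64.5 m

Two edge vectors: Shot 2→Shot 3 = (-383, 1139, -122), Shot 2→Shot 4 = (39, 1063, 0).
Normal n = (Shot 2→Shot 3) × (Shot 2→Shot 4) = (129686, -4758, -451550).
So ∂z/∂x = −n_x/n_z = 0.287201860 and ∂z/∂y = −n_y/n_z = −0.010537039.
Intercept c from Shot 2: 381 − 121879.28 + 50480.31 = −71017.97.
At (424824, 4791097): z_contact = 122010.24 − 50483.98 − 71017.97 = 508.30 m.
Depth below ground = 572.8 − 508.30 = 64.5 m.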